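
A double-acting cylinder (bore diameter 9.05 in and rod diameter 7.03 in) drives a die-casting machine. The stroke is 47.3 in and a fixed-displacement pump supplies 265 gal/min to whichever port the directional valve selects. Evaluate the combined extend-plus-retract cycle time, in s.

t ≈ 4.16 s

Cap-side area A_cap = π/4 × (9.05 in)² = 64.33 in^2
Rod-side annular area A_ann = π/4 × (9.05² − 7.03²) = 25.51 in^2
t_ext = A_cap·L/Q = 2.982 s
t_ret = A_ann·L/Q = 1.183 s
t_cycle = t_ext + t_ret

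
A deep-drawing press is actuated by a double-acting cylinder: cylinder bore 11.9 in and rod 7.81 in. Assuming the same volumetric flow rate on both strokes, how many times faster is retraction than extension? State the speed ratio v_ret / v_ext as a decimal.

Cap-side area A_cap = π/4 × (11.9 in)² = 111.2 in^2
Rod-side annular area A_ann = π/4 × (11.9² − 7.81²) = 63.31 in^2
For equal Q, v ∝ 1/A, so v_ret/v_ext = A_cap/A_ann.

v_ret/v_ext ≈ 1.76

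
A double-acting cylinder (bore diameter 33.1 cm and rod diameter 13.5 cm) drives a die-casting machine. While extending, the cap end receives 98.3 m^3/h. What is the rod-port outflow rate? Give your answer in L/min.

Cap-side area A_cap = π/4 × (33.1 cm)² = 860.5 cm^2
Rod-side annular area A_ann = π/4 × (33.1² − 13.5²) = 717.4 cm^2
Piston speed v = Q_in/A_cap; rod-end outflow Q_out = v × A_ann = Q_in × A_ann/A_cap.

Q_out ≈ 1370 L/min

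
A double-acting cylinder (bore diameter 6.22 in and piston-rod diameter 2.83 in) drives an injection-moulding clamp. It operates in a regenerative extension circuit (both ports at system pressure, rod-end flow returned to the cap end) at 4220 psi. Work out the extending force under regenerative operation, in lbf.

F ≈ 26500 lbf

With equal pressure on both faces, forces on the annular region cancel; the net push is pressure × rod cross-section.
Rod cross-section A_rod = π/4 × (2.83 in)² = 6.290 in^2
F = P × A_rod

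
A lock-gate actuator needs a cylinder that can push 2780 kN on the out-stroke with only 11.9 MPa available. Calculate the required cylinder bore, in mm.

Extension force acts on the full piston face: F = P × (π/4)D².
D = √(4F / (πP)) = √(4 × 2780 kN / (π × 11.9 MPa))

D ≈ 545 mm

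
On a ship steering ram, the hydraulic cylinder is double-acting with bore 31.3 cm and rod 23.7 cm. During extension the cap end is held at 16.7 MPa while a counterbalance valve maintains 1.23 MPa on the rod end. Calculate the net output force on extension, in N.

Cap-side area A_cap = π/4 × (31.3 cm)² = 769.4 cm^2
Rod-side annular area A_ann = π/4 × (31.3² − 23.7²) = 328.3 cm^2
Net thrust = P_cap·A_cap − P_rod·A_ann = 1.285e6 N − 40380 N

F ≈ 1.24e6 N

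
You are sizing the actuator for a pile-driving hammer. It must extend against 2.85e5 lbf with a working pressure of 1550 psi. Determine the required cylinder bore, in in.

D ≈ 15.3 in

Extension force acts on the full piston face: F = P × (π/4)D².
D = √(4F / (πP)) = √(4 × 2.85e5 lbf / (π × 1550 psi))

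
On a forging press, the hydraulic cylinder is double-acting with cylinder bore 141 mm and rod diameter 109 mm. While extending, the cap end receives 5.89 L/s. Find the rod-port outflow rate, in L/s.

Q_out ≈ 2.37 L/s

Cap-side area A_cap = π/4 × (141 mm)² = 15610 mm^2
Rod-side annular area A_ann = π/4 × (141² − 109²) = 6283 mm^2
Piston speed v = Q_in/A_cap; rod-end outflow Q_out = v × A_ann = Q_in × A_ann/A_cap.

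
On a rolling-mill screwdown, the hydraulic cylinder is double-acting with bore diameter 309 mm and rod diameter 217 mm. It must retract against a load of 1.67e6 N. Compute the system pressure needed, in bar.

Rod-side annular area A_ann = π/4 × (309² − 217²) = 38010 mm^2
Retraction: pressure acts on the annular area.
P = F / A = 1.67e6 N / A

P ≈ 439 bar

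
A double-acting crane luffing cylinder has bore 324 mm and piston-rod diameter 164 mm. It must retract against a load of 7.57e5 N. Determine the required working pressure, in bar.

P ≈ 123 bar

Rod-side annular area A_ann = π/4 × (324² − 164²) = 61320 mm^2
Retraction: pressure acts on the annular area.
P = F / A = 7.57e5 N / A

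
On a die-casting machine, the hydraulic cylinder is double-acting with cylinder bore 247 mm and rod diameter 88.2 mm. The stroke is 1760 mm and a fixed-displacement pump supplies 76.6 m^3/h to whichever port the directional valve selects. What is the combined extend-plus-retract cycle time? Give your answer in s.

Cap-side area A_cap = π/4 × (247 mm)² = 47920 mm^2
Rod-side annular area A_ann = π/4 × (247² − 88.2²) = 41810 mm^2
t_ext = A_cap·L/Q = 3.963 s
t_ret = A_ann·L/Q = 3.458 s
t_cycle = t_ext + t_ret

t ≈ 7.42 s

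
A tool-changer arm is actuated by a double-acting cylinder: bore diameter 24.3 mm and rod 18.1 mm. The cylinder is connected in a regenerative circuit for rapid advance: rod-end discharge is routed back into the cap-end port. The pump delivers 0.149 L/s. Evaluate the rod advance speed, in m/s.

In regeneration the rod-end outflow joins the pump flow into the cap end, so the net volume the pump must supply per unit advance equals the rod cross-section area.
Rod cross-section A_rod = π/4 × (18.1 mm)² = 257.3 mm^2
v = Q_pump / A_rod

v ≈ 0.579 m/s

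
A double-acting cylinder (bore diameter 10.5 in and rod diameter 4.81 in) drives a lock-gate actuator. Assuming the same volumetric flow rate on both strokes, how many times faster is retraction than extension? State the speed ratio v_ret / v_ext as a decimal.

Cap-side area A_cap = π/4 × (10.5 in)² = 86.59 in^2
Rod-side annular area A_ann = π/4 × (10.5² − 4.81²) = 68.42 in^2
For equal Q, v ∝ 1/A, so v_ret/v_ext = A_cap/A_ann.

v_ret/v_ext ≈ 1.27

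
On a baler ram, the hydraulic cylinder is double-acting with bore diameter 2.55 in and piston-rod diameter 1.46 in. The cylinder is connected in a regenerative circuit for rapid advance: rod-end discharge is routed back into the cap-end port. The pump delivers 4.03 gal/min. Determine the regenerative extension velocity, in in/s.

v ≈ 9.27 in/s

In regeneration the rod-end outflow joins the pump flow into the cap end, so the net volume the pump must supply per unit advance equals the rod cross-section area.
Rod cross-section A_rod = π/4 × (1.46 in)² = 1.674 in^2
v = Q_pump / A_rod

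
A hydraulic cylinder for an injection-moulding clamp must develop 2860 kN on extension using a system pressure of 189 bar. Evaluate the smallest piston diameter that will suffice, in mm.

D ≈ 439 mm

Extension force acts on the full piston face: F = P × (π/4)D².
D = √(4F / (πP)) = √(4 × 2860 kN / (π × 189 bar))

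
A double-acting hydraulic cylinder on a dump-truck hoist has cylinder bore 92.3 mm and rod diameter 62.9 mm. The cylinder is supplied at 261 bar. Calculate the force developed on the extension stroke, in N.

F ≈ 1.75e5 N

Cap-side area A_cap = π/4 × (92.3 mm)² = 6691 mm^2
F = P × A_cap = 261 bar × A_cap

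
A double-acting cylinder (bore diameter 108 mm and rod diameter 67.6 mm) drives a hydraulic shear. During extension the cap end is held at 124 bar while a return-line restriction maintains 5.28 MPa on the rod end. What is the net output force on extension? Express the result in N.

F ≈ 84200 N

Cap-side area A_cap = π/4 × (108 mm)² = 9161 mm^2
Rod-side annular area A_ann = π/4 × (108² − 67.6²) = 5572 mm^2
Net thrust = P_cap·A_cap − P_rod·A_ann = 1.136e5 N − 29420 N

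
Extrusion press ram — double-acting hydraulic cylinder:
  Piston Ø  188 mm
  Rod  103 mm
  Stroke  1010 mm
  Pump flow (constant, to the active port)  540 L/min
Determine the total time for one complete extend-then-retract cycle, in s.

Cap-side area A_cap = π/4 × (188 mm)² = 27760 mm^2
Rod-side annular area A_ann = π/4 × (188² − 103²) = 19430 mm^2
t_ext = A_cap·L/Q = 3.115 s
t_ret = A_ann·L/Q = 2.180 s
t_cycle = t_ext + t_ret

t ≈ 5.30 s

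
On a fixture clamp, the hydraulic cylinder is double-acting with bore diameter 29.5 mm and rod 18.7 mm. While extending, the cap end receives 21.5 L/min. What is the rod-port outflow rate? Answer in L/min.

Cap-side area A_cap = π/4 × (29.5 mm)² = 683.5 mm^2
Rod-side annular area A_ann = π/4 × (29.5² − 18.7²) = 408.8 mm^2
Piston speed v = Q_in/A_cap; rod-end outflow Q_out = v × A_ann = Q_in × A_ann/A_cap.

Q_out ≈ 12.9 L/min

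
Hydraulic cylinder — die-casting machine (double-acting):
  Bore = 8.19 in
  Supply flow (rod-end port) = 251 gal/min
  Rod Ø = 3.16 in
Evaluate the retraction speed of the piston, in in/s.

Rod-side annular area A_ann = π/4 × (8.19² − 3.16²) = 44.84 in^2
Flow into the rod-end port fills the annular volume.
v = Q / A

v ≈ 21.6 in/s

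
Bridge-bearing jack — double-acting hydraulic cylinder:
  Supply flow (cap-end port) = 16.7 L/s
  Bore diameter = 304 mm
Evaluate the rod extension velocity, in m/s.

v ≈ 0.230 m/s

Cap-side area A_cap = π/4 × (304 mm)² = 72580 mm^2
v = Q / A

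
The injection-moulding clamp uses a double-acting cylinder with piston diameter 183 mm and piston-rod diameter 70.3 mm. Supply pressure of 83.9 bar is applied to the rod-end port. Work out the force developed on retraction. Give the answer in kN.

F ≈ 188 kN

Rod-side annular area A_ann = π/4 × (183² − 70.3²) = 22420 mm^2
On retraction the pressure acts on the annular area (bore minus rod).
F = P × A_ann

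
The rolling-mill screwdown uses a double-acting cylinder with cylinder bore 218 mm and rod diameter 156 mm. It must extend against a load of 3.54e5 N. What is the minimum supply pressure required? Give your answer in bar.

Cap-side area A_cap = π/4 × (218 mm)² = 37330 mm^2
P = F / A = 3.54e5 N / A

P ≈ 94.8 bar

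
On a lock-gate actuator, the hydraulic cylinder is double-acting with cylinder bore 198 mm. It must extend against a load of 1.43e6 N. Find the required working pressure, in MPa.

P ≈ 46.4 MPa

Cap-side area A_cap = π/4 × (198 mm)² = 30790 mm^2
P = F / A = 1.43e6 N / A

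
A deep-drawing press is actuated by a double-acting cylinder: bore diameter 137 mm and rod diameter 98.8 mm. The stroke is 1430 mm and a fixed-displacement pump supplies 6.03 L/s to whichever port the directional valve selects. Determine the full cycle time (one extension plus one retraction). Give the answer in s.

t ≈ 5.17 s

Cap-side area A_cap = π/4 × (137 mm)² = 14740 mm^2
Rod-side annular area A_ann = π/4 × (137² − 98.8²) = 7075 mm^2
t_ext = A_cap·L/Q = 3.496 s
t_ret = A_ann·L/Q = 1.678 s
t_cycle = t_ext + t_ret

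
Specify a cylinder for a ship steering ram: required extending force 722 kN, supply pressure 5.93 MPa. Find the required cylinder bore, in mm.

Extension force acts on the full piston face: F = P × (π/4)D².
D = √(4F / (πP)) = √(4 × 722 kN / (π × 5.93 MPa))

D ≈ 394 mm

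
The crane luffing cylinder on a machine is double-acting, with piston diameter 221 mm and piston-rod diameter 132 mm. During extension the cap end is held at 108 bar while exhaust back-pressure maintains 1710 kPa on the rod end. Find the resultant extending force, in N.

F ≈ 3.72e5 N

Cap-side area A_cap = π/4 × (221 mm)² = 38360 mm^2
Rod-side annular area A_ann = π/4 × (221² − 132²) = 24670 mm^2
Net thrust = P_cap·A_cap − P_rod·A_ann = 4.143e5 N − 42190 N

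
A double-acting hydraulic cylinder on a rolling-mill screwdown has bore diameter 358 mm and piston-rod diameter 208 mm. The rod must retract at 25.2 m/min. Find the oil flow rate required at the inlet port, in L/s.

Q ≈ 28.0 L/s

Rod-side annular area A_ann = π/4 × (358² − 208²) = 66680 mm^2
Q = A × v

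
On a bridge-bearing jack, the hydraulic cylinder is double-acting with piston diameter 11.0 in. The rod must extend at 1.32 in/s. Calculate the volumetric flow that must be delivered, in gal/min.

Cap-side area A_cap = π/4 × (11.0 in)² = 95.03 in^2
Q = A × v

Q ≈ 32.6 gal/min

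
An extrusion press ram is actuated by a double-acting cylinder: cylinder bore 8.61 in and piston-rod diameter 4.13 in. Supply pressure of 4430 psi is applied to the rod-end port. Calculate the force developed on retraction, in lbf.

Rod-side annular area A_ann = π/4 × (8.61² − 4.13²) = 44.83 in^2
On retraction the pressure acts on the annular area (bore minus rod).
F = P × A_ann

F ≈ 1.99e5 lbf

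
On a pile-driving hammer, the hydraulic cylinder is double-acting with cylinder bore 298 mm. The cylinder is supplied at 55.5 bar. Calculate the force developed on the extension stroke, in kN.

F ≈ 387 kN

Cap-side area A_cap = π/4 × (298 mm)² = 69750 mm^2
F = P × A_cap = 55.5 bar × A_cap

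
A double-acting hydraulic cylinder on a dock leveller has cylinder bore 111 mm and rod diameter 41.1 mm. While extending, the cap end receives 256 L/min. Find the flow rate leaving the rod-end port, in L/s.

Cap-side area A_cap = π/4 × (111 mm)² = 9677 mm^2
Rod-side annular area A_ann = π/4 × (111² − 41.1²) = 8350 mm^2
Piston speed v = Q_in/A_cap; rod-end outflow Q_out = v × A_ann = Q_in × A_ann/A_cap.

Q_out ≈ 3.68 L/s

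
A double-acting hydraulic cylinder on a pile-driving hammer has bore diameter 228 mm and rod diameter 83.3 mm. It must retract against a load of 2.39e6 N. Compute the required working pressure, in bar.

P ≈ 676 bar

Rod-side annular area A_ann = π/4 × (228² − 83.3²) = 35380 mm^2
Retraction: pressure acts on the annular area.
P = F / A = 2.39e6 N / A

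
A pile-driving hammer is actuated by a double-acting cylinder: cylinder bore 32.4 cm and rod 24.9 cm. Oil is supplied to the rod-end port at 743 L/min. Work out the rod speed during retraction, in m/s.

Rod-side annular area A_ann = π/4 × (32.4² − 24.9²) = 337.5 cm^2
Flow into the rod-end port fills the annular volume.
v = Q / A

v ≈ 0.367 m/s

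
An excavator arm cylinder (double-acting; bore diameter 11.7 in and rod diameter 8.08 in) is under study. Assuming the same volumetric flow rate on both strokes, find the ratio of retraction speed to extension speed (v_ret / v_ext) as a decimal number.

Cap-side area A_cap = π/4 × (11.7 in)² = 107.5 in^2
Rod-side annular area A_ann = π/4 × (11.7² − 8.08²) = 56.24 in^2
For equal Q, v ∝ 1/A, so v_ret/v_ext = A_cap/A_ann.

v_ret/v_ext ≈ 1.91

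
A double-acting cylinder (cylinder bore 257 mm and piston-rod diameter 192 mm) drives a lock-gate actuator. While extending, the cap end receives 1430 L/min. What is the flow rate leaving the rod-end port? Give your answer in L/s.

Q_out ≈ 10.5 L/s

Cap-side area A_cap = π/4 × (257 mm)² = 51870 mm^2
Rod-side annular area A_ann = π/4 × (257² − 192²) = 22920 mm^2
Piston speed v = Q_in/A_cap; rod-end outflow Q_out = v × A_ann = Q_in × A_ann/A_cap.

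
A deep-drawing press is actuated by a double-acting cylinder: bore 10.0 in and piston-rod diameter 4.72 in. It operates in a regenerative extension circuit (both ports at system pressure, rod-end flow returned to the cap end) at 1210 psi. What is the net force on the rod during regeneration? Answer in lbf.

F ≈ 21200 lbf

With equal pressure on both faces, forces on the annular region cancel; the net push is pressure × rod cross-section.
Rod cross-section A_rod = π/4 × (4.72 in)² = 17.50 in^2
F = P × A_rod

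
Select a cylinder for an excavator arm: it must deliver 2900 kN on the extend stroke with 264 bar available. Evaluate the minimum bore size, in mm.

D ≈ 374 mm

Extension force acts on the full piston face: F = P × (π/4)D².
D = √(4F / (πP)) = √(4 × 2900 kN / (π × 264 bar))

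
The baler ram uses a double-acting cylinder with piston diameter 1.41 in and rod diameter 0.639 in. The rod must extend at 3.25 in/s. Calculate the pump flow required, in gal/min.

Cap-side area A_cap = π/4 × (1.41 in)² = 1.561 in^2
Q = A × v

Q ≈ 1.32 gal/min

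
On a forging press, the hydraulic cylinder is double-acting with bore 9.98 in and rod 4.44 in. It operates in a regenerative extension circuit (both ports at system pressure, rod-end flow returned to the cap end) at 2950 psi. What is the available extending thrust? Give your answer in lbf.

With equal pressure on both faces, forces on the annular region cancel; the net push is pressure × rod cross-section.
Rod cross-section A_rod = π/4 × (4.44 in)² = 15.48 in^2
F = P × A_rod

F ≈ 45700 lbf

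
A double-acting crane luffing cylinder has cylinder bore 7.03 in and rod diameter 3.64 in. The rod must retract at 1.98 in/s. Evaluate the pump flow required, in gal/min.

Rod-side annular area A_ann = π/4 × (7.03² − 3.64²) = 28.41 in^2
Q = A × v

Q ≈ 14.6 gal/min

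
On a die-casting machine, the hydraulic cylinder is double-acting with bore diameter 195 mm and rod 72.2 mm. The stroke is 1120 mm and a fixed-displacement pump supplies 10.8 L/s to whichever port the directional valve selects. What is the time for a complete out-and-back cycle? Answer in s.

t ≈ 5.77 s

Cap-side area A_cap = π/4 × (195 mm)² = 29860 mm^2
Rod-side annular area A_ann = π/4 × (195² − 72.2²) = 25770 mm^2
t_ext = A_cap·L/Q = 3.097 s
t_ret = A_ann·L/Q = 2.673 s
t_cycle = t_ext + t_ret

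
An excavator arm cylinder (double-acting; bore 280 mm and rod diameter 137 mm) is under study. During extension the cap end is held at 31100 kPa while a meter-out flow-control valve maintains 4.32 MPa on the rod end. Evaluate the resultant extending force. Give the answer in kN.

Cap-side area A_cap = π/4 × (280 mm)² = 61580 mm^2
Rod-side annular area A_ann = π/4 × (280² − 137²) = 46830 mm^2
Net thrust = P_cap·A_cap − P_rod·A_ann = 1915 kN − 202.3 kN

F ≈ 1710 kN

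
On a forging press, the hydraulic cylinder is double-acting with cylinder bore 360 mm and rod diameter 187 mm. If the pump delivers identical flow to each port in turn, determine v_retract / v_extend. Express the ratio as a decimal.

Cap-side area A_cap = π/4 × (360 mm)² = 1.018e5 mm^2
Rod-side annular area A_ann = π/4 × (360² − 187²) = 74320 mm^2
For equal Q, v ∝ 1/A, so v_ret/v_ext = A_cap/A_ann.

v_ret/v_ext ≈ 1.37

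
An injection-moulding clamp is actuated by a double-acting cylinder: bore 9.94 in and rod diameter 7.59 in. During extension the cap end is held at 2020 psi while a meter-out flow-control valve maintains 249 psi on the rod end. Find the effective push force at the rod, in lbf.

F ≈ 1.49e5 lbf

Cap-side area A_cap = π/4 × (9.94 in)² = 77.60 in^2
Rod-side annular area A_ann = π/4 × (9.94² − 7.59²) = 32.35 in^2
Net thrust = P_cap·A_cap − P_rod·A_ann = 1.568e5 lbf − 8056 lbf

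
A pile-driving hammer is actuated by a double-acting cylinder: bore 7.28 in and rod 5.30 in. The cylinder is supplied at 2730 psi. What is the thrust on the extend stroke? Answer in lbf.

Cap-side area A_cap = π/4 × (7.28 in)² = 41.62 in^2
F = P × A_cap = 2730 psi × A_cap

F ≈ 1.14e5 lbf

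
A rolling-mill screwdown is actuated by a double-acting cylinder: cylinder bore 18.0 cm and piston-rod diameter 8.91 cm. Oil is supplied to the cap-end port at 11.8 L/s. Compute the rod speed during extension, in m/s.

Cap-side area A_cap = π/4 × (18.0 cm)² = 254.5 cm^2
v = Q / A

v ≈ 0.464 m/s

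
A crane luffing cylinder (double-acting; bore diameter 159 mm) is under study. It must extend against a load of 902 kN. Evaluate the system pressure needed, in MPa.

Cap-side area A_cap = π/4 × (159 mm)² = 19860 mm^2
P = F / A = 902 kN / A

P ≈ 45.4 MPa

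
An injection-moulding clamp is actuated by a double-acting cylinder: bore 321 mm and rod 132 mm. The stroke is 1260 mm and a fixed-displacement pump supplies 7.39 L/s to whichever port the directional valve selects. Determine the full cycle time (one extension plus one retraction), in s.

t ≈ 25.3 s

Cap-side area A_cap = π/4 × (321 mm)² = 80930 mm^2
Rod-side annular area A_ann = π/4 × (321² − 132²) = 67240 mm^2
t_ext = A_cap·L/Q = 13.80 s
t_ret = A_ann·L/Q = 11.47 s
t_cycle = t_ext + t_ret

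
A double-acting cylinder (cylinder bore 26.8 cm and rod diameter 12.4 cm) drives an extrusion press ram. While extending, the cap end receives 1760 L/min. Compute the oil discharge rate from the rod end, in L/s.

Cap-side area A_cap = π/4 × (26.8 cm)² = 564.1 cm^2
Rod-side annular area A_ann = π/4 × (26.8² − 12.4²) = 443.3 cm^2
Piston speed v = Q_in/A_cap; rod-end outflow Q_out = v × A_ann = Q_in × A_ann/A_cap.

Q_out ≈ 23.1 L/s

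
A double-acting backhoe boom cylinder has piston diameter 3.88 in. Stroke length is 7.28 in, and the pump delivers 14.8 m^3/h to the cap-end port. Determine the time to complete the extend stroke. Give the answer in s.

Cap-side area A_cap = π/4 × (3.88 in)² = 11.82 in^2
Swept volume V = A × L; t = V / Q = A·L / Q

t ≈ 0.343 s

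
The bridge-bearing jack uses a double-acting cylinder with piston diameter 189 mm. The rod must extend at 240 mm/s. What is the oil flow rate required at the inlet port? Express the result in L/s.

Cap-side area A_cap = π/4 × (189 mm)² = 28060 mm^2
Q = A × v

Q ≈ 6.73 L/s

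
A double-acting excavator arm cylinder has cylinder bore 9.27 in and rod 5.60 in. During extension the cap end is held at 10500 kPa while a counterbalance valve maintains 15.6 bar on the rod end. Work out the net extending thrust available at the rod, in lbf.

F ≈ 93100 lbf

Cap-side area A_cap = π/4 × (9.27 in)² = 67.49 in^2
Rod-side annular area A_ann = π/4 × (9.27² − 5.60²) = 42.86 in^2
Net thrust = P_cap·A_cap − P_rod·A_ann = 1.028e5 lbf − 9698 lbf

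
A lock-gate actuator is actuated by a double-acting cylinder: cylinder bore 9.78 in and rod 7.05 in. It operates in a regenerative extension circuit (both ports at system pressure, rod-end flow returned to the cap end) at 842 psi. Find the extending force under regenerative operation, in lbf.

With equal pressure on both faces, forces on the annular region cancel; the net push is pressure × rod cross-section.
Rod cross-section A_rod = π/4 × (7.05 in)² = 39.04 in^2
F = P × A_rod

F ≈ 32900 lbf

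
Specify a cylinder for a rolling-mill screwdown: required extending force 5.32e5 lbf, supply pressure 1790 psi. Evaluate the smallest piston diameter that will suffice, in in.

Extension force acts on the full piston face: F = P × (π/4)D².
D = √(4F / (πP)) = √(4 × 5.32e5 lbf / (π × 1790 psi))

D ≈ 19.5 in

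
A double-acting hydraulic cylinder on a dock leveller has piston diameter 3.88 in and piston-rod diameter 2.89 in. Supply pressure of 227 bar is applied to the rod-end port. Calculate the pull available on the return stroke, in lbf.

F ≈ 17300 lbf

Rod-side annular area A_ann = π/4 × (3.88² − 2.89²) = 5.264 in^2
On retraction the pressure acts on the annular area (bore minus rod).
F = P × A_ann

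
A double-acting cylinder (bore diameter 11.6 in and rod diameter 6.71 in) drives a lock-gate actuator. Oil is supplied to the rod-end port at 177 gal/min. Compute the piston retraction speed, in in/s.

Rod-side annular area A_ann = π/4 × (11.6² − 6.71²) = 70.32 in^2
Flow into the rod-end port fills the annular volume.
v = Q / A

v ≈ 9.69 in/s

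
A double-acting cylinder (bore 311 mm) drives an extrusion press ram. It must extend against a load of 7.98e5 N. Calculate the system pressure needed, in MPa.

Cap-side area A_cap = π/4 × (311 mm)² = 75960 mm^2
P = F / A = 7.98e5 N / A

P ≈ 10.5 MPa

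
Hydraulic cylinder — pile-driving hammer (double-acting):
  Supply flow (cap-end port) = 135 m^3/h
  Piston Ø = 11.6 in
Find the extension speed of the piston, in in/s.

v ≈ 21.7 in/s

Cap-side area A_cap = π/4 × (11.6 in)² = 105.7 in^2
v = Q / A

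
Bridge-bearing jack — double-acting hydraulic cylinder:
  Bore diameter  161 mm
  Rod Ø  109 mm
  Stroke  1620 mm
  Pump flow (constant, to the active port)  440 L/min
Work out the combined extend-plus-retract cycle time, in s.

Cap-side area A_cap = π/4 × (161 mm)² = 20360 mm^2
Rod-side annular area A_ann = π/4 × (161² − 109²) = 11030 mm^2
t_ext = A_cap·L/Q = 4.497 s
t_ret = A_ann·L/Q = 2.436 s
t_cycle = t_ext + t_ret

t ≈ 6.93 s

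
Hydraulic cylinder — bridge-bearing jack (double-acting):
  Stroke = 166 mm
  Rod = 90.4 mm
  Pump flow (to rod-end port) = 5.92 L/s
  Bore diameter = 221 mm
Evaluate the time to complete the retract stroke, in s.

t ≈ 0.896 s

Rod-side annular area A_ann = π/4 × (221² − 90.4²) = 31940 mm^2
Swept volume V = A × L; t = V / Q = A·L / Q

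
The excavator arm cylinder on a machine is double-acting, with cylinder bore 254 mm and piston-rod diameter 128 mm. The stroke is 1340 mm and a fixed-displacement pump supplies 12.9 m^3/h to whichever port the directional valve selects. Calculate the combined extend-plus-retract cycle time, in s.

t ≈ 33.1 s

Cap-side area A_cap = π/4 × (254 mm)² = 50670 mm^2
Rod-side annular area A_ann = π/4 × (254² − 128²) = 37800 mm^2
t_ext = A_cap·L/Q = 18.95 s
t_ret = A_ann·L/Q = 14.14 s
t_cycle = t_ext + t_ret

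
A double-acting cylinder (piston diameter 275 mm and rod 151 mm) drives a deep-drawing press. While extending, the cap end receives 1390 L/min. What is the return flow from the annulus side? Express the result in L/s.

Cap-side area A_cap = π/4 × (275 mm)² = 59400 mm^2
Rod-side annular area A_ann = π/4 × (275² − 151²) = 41490 mm^2
Piston speed v = Q_in/A_cap; rod-end outflow Q_out = v × A_ann = Q_in × A_ann/A_cap.

Q_out ≈ 16.2 L/s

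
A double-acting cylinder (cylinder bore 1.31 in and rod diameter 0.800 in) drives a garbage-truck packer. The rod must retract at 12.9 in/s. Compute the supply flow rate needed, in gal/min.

Q ≈ 2.83 gal/min

Rod-side annular area A_ann = π/4 × (1.31² − 0.800²) = 0.8452 in^2
Q = A × v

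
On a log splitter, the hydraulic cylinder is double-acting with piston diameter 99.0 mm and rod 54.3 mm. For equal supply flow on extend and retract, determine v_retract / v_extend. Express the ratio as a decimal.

Cap-side area A_cap = π/4 × (99.0 mm)² = 7698 mm^2
Rod-side annular area A_ann = π/4 × (99.0² − 54.3²) = 5382 mm^2
For equal Q, v ∝ 1/A, so v_ret/v_ext = A_cap/A_ann.

v_ret/v_ext ≈ 1.43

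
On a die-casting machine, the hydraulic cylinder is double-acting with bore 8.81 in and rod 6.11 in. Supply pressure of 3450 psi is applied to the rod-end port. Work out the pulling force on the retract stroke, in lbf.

Rod-side annular area A_ann = π/4 × (8.81² − 6.11²) = 31.64 in^2
On retraction the pressure acts on the annular area (bore minus rod).
F = P × A_ann

F ≈ 1.09e5 lbf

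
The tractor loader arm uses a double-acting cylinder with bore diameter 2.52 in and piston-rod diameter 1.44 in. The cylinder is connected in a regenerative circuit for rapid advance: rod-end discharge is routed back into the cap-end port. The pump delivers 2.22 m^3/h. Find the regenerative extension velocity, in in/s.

v ≈ 23.1 in/s

In regeneration the rod-end outflow joins the pump flow into the cap end, so the net volume the pump must supply per unit advance equals the rod cross-section area.
Rod cross-section A_rod = π/4 × (1.44 in)² = 1.629 in^2
v = Q_pump / A_rod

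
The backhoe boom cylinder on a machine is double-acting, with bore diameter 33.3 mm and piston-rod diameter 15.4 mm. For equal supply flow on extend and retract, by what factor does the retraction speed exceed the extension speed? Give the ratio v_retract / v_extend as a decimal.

Cap-side area A_cap = π/4 × (33.3 mm)² = 870.9 mm^2
Rod-side annular area A_ann = π/4 × (33.3² − 15.4²) = 684.7 mm^2
For equal Q, v ∝ 1/A, so v_ret/v_ext = A_cap/A_ann.

v_ret/v_ext ≈ 1.27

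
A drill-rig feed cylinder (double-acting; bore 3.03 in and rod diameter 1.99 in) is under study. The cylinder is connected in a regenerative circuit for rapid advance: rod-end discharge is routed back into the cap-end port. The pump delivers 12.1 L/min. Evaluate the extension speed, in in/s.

In regeneration the rod-end outflow joins the pump flow into the cap end, so the net volume the pump must supply per unit advance equals the rod cross-section area.
Rod cross-section A_rod = π/4 × (1.99 in)² = 3.110 in^2
v = Q_pump / A_rod

v ≈ 3.96 in/s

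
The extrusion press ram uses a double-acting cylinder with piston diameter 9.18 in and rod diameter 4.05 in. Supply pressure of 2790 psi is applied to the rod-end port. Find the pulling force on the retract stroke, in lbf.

F ≈ 1.49e5 lbf

Rod-side annular area A_ann = π/4 × (9.18² − 4.05²) = 53.30 in^2
On retraction the pressure acts on the annular area (bore minus rod).
F = P × A_ann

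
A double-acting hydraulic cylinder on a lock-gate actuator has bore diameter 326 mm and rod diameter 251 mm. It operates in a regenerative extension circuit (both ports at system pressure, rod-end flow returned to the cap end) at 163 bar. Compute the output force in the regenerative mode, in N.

With equal pressure on both faces, forces on the annular region cancel; the net push is pressure × rod cross-section.
Rod cross-section A_rod = π/4 × (251 mm)² = 49480 mm^2
F = P × A_rod

F ≈ 8.07e5 N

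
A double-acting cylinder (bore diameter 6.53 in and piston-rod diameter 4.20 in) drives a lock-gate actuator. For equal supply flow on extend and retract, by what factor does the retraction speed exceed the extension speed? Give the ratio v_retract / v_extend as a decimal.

Cap-side area A_cap = π/4 × (6.53 in)² = 33.49 in^2
Rod-side annular area A_ann = π/4 × (6.53² − 4.20²) = 19.64 in^2
For equal Q, v ∝ 1/A, so v_ret/v_ext = A_cap/A_ann.

v_ret/v_ext ≈ 1.71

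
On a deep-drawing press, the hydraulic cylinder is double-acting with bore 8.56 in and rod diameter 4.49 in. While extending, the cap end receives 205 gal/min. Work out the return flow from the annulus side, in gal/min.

Q_out ≈ 149 gal/min

Cap-side area A_cap = π/4 × (8.56 in)² = 57.55 in^2
Rod-side annular area A_ann = π/4 × (8.56² − 4.49²) = 41.72 in^2
Piston speed v = Q_in/A_cap; rod-end outflow Q_out = v × A_ann = Q_in × A_ann/A_cap.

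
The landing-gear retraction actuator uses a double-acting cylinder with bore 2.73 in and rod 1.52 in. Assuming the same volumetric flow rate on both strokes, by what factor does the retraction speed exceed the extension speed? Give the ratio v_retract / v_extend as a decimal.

Cap-side area A_cap = π/4 × (2.73 in)² = 5.853 in^2
Rod-side annular area A_ann = π/4 × (2.73² − 1.52²) = 4.039 in^2
For equal Q, v ∝ 1/A, so v_ret/v_ext = A_cap/A_ann.

v_ret/v_ext ≈ 1.45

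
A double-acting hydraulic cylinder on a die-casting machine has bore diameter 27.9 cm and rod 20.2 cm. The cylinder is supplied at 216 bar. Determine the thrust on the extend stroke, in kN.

Cap-side area A_cap = π/4 × (27.9 cm)² = 611.4 cm^2
F = P × A_cap = 216 bar × A_cap

F ≈ 1320 kN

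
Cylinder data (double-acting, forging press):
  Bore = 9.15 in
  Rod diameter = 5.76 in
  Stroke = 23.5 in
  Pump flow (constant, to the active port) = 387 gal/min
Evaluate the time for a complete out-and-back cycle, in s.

Cap-side area A_cap = π/4 × (9.15 in)² = 65.76 in^2
Rod-side annular area A_ann = π/4 × (9.15² − 5.76²) = 39.70 in^2
t_ext = A_cap·L/Q = 1.037 s
t_ret = A_ann·L/Q = 0.6261 s
t_cycle = t_ext + t_ret

t ≈ 1.66 s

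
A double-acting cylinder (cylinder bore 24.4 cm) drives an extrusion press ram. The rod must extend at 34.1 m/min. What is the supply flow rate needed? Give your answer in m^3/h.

Cap-side area A_cap = π/4 × (24.4 cm)² = 467.6 cm^2
Q = A × v

Q ≈ 95.7 m^3/h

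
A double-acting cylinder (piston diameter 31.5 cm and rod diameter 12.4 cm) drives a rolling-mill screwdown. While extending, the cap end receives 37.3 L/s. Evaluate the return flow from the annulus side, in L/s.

Cap-side area A_cap = π/4 × (31.5 cm)² = 779.3 cm^2
Rod-side annular area A_ann = π/4 × (31.5² − 12.4²) = 658.5 cm^2
Piston speed v = Q_in/A_cap; rod-end outflow Q_out = v × A_ann = Q_in × A_ann/A_cap.

Q_out ≈ 31.5 L/s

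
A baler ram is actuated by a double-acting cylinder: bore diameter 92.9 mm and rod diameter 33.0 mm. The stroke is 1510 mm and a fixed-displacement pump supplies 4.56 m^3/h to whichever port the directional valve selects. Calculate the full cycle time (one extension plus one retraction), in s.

Cap-side area A_cap = π/4 × (92.9 mm)² = 6778 mm^2
Rod-side annular area A_ann = π/4 × (92.9² − 33.0²) = 5923 mm^2
t_ext = A_cap·L/Q = 8.080 s
t_ret = A_ann·L/Q = 7.061 s
t_cycle = t_ext + t_ret

t ≈ 15.1 s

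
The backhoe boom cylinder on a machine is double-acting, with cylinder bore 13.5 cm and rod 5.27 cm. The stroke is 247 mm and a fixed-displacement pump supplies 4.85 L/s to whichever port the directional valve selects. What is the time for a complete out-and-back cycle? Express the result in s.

Cap-side area A_cap = π/4 × (13.5 cm)² = 143.1 cm^2
Rod-side annular area A_ann = π/4 × (13.5² − 5.27²) = 121.3 cm^2
t_ext = A_cap·L/Q = 0.7290 s
t_ret = A_ann·L/Q = 0.6179 s
t_cycle = t_ext + t_ret

t ≈ 1.35 s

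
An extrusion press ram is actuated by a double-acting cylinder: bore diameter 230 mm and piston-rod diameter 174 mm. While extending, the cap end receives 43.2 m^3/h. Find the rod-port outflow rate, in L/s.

Q_out ≈ 5.13 L/s

Cap-side area A_cap = π/4 × (230 mm)² = 41550 mm^2
Rod-side annular area A_ann = π/4 × (230² − 174²) = 17770 mm^2
Piston speed v = Q_in/A_cap; rod-end outflow Q_out = v × A_ann = Q_in × A_ann/A_cap.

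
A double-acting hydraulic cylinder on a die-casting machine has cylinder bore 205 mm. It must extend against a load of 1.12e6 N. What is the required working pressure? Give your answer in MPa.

Cap-side area A_cap = π/4 × (205 mm)² = 33010 mm^2
P = F / A = 1.12e6 N / A

P ≈ 33.9 MPa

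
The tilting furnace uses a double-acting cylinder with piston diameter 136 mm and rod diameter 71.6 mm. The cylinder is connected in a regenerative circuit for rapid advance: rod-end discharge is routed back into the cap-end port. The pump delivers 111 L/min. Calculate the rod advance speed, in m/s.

v ≈ 0.459 m/s

In regeneration the rod-end outflow joins the pump flow into the cap end, so the net volume the pump must supply per unit advance equals the rod cross-section area.
Rod cross-section A_rod = π/4 × (71.6 mm)² = 4026 mm^2
v = Q_pump / A_rod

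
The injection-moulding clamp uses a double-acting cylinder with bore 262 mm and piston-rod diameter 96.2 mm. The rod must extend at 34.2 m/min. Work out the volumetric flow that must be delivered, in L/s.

Cap-side area A_cap = π/4 × (262 mm)² = 53910 mm^2
Q = A × v

Q ≈ 30.7 L/s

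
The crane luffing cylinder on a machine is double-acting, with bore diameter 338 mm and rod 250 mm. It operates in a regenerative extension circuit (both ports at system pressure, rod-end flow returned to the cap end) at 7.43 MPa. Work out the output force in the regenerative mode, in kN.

With equal pressure on both faces, forces on the annular region cancel; the net push is pressure × rod cross-section.
Rod cross-section A_rod = π/4 × (250 mm)² = 49090 mm^2
F = P × A_rod

F ≈ 365 kN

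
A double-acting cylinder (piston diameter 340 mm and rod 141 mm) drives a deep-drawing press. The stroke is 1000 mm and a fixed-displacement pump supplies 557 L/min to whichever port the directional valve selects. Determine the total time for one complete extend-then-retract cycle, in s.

Cap-side area A_cap = π/4 × (340 mm)² = 90790 mm^2
Rod-side annular area A_ann = π/4 × (340² − 141²) = 75180 mm^2
t_ext = A_cap·L/Q = 9.780 s
t_ret = A_ann·L/Q = 8.098 s
t_cycle = t_ext + t_ret

t ≈ 17.9 s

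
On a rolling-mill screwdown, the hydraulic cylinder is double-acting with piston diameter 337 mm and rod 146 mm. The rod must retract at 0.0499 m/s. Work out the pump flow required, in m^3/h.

Rod-side annular area A_ann = π/4 × (337² − 146²) = 72460 mm^2
Q = A × v

Q ≈ 13.0 m^3/h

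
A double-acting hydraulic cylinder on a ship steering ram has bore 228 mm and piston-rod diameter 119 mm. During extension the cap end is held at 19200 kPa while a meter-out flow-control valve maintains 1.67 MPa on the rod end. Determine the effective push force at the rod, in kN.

Cap-side area A_cap = π/4 × (228 mm)² = 40830 mm^2
Rod-side annular area A_ann = π/4 × (228² − 119²) = 29710 mm^2
Net thrust = P_cap·A_cap − P_rod·A_ann = 783.9 kN − 49.61 kN

F ≈ 734 kN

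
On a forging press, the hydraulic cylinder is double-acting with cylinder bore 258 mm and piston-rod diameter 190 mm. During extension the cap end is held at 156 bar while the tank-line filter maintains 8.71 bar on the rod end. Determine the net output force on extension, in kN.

F ≈ 795 kN

Cap-side area A_cap = π/4 × (258 mm)² = 52280 mm^2
Rod-side annular area A_ann = π/4 × (258² − 190²) = 23930 mm^2
Net thrust = P_cap·A_cap − P_rod·A_ann = 815.6 kN − 20.84 kN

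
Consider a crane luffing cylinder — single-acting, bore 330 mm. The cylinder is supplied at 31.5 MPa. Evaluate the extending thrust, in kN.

F ≈ 2690 kN

Cap-side area A_cap = π/4 × (330 mm)² = 85530 mm^2
F = P × A_cap = 31.5 MPa × A_cap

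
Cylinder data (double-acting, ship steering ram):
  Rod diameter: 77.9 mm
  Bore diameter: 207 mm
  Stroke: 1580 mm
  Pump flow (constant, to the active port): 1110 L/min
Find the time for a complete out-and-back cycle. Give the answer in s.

t ≈ 5.34 s

Cap-side area A_cap = π/4 × (207 mm)² = 33650 mm^2
Rod-side annular area A_ann = π/4 × (207² − 77.9²) = 28890 mm^2
t_ext = A_cap·L/Q = 2.874 s
t_ret = A_ann·L/Q = 2.467 s
t_cycle = t_ext + t_ret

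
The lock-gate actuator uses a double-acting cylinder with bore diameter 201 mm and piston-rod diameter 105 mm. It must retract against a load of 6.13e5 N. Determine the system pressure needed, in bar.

Rod-side annular area A_ann = π/4 × (201² − 105²) = 23070 mm^2
Retraction: pressure acts on the annular area.
P = F / A = 6.13e5 N / A

P ≈ 266 bar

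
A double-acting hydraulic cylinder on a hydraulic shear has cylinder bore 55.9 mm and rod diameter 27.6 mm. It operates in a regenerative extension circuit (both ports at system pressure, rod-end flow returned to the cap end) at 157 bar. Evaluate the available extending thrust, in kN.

With equal pressure on both faces, forces on the annular region cancel; the net push is pressure × rod cross-section.
Rod cross-section A_rod = π/4 × (27.6 mm)² = 598.3 mm^2
F = P × A_rod

F ≈ 9.39 kN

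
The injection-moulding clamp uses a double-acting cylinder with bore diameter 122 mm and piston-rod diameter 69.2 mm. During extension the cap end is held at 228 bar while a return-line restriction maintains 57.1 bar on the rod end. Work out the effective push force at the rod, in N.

F ≈ 2.21e5 N

Cap-side area A_cap = π/4 × (122 mm)² = 11690 mm^2
Rod-side annular area A_ann = π/4 × (122² − 69.2²) = 7929 mm^2
Net thrust = P_cap·A_cap − P_rod·A_ann = 2.665e5 N − 45270 N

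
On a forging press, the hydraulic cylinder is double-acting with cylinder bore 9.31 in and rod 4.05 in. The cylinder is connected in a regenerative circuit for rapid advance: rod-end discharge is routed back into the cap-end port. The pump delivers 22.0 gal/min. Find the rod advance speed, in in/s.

In regeneration the rod-end outflow joins the pump flow into the cap end, so the net volume the pump must supply per unit advance equals the rod cross-section area.
Rod cross-section A_rod = π/4 × (4.05 in)² = 12.88 in^2
v = Q_pump / A_rod

v ≈ 6.57 in/s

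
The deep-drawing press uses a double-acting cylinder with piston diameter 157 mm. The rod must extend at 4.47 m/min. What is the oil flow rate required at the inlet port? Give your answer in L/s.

Q ≈ 1.44 L/s

Cap-side area A_cap = π/4 × (157 mm)² = 19360 mm^2
Q = A × v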